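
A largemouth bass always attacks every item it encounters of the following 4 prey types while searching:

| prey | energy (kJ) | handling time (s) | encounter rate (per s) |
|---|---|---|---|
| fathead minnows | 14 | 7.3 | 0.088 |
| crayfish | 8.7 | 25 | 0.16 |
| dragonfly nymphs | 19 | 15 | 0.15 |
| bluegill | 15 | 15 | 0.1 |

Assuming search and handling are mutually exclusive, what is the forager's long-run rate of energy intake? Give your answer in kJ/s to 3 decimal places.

R = Σλ_iE_i / (1 + Σλ_ih_i)
Numerator: 0.088×14 + 0.16×8.7 + 0.15×19 + 0.1×15 = 6.974
Denominator: 1 + 0.088×7.3 + 0.16×25 + 0.15×15 + 0.1×15 = 9.392
R = 6.974/9.392 = 0.7425 kJ/s

0.743 kJ/s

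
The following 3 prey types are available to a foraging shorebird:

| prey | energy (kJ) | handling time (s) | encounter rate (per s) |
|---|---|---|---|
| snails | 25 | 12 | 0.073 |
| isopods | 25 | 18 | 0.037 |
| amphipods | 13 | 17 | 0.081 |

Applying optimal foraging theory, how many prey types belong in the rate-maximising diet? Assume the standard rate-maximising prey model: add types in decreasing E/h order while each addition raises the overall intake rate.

Rank by E/h (kJ/s): snails 2.08, isopods 1.39, amphipods 0.765. Include each in turn until the next type's E/h falls below the running intake rate.
Rate on top 1: 0.9728. isopods: 1.39 > 0.9728 → include.
Rate on top 2: 1.082. amphipods: 0.765 < 1.082 → exclude; stop.
Optimal diet: snails, isopods — 2 of 3 types.

2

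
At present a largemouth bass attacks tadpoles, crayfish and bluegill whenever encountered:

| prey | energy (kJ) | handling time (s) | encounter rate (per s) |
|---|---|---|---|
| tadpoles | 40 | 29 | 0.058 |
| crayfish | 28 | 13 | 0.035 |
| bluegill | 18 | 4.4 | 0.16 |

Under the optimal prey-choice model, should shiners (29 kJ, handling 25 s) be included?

Intake rate on the current diet: R = (0.058×40 + 0.035×28 + 0.16×18) / (1 + 0.058×29 + 0.035×13 + 0.16×4.4) = 6.18/3.841 = 1.609 kJ/s.
shiners: E/h = 29/25 = 1.16 kJ/s.
1.16 < 1.609, so adding shiners would lower the average — exclude it.

No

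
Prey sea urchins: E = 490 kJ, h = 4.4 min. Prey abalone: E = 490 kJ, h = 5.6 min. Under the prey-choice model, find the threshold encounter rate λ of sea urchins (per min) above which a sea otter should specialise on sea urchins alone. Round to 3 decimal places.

0.833 per min

The zero-one rule: include abalone iff E₂/h₂ > λE₁/(1+λh₁). Equality gives the switch point.
λE₁h₂ = E₂ + λE₂h₁ ⇒ λ = E₂/(E₁h₂ − E₂h₁) = 490/(2744 − 2156) = 0.8333 per min.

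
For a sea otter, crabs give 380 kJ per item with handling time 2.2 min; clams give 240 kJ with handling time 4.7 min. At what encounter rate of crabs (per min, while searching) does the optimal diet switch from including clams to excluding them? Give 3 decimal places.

The zero-one rule: include clams iff E₂/h₂ > λE₁/(1+λh₁). Equality gives the switch point.
λE₁h₂ = E₂ + λE₂h₁ ⇒ λ = E₂/(E₁h₂ − E₂h₁) = 240/(1786 − 528) = 0.1908 per min.

0.191 per min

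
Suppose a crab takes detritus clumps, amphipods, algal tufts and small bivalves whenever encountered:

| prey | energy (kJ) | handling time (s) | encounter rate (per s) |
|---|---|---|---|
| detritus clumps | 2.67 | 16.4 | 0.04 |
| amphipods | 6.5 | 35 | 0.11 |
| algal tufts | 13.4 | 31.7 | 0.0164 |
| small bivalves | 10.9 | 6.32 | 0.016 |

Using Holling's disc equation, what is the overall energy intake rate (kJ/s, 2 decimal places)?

0.20 kJ/s

Energy encountered per unit search time: 0.04×2.67 + 0.11×6.5 + 0.0164×13.4 + 0.016×10.9 = 1.216 kJ/s.
Handling time per unit search time: 0.04×16.4 + 0.11×35 + 0.0164×31.7 + 0.016×6.32 = 5.127.
Rate = 1.216/(1 + 5.127) = 0.1985 kJ/s.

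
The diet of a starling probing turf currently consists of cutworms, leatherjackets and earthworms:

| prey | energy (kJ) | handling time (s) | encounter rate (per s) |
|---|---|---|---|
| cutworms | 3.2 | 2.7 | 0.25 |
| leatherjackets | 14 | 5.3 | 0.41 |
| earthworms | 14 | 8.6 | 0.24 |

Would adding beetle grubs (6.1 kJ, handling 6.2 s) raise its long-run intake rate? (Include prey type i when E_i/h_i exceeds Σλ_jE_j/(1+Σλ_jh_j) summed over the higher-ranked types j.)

No

On cutworms, leatherjackets and earthworms alone, R = ΣλE/(1+Σλh) = 9.9/5.912 = 1.675 kJ/s.
beetle grubs: E/h = 6.1/6.2 = 0.9839 kJ/s.
0.9839 < 1.675, so adding beetle grubs would lower the average — exclude it.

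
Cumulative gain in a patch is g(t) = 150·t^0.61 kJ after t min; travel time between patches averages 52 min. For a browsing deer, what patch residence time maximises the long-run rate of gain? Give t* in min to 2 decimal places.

By the marginal value theorem, leave when the instantaneous gain rate g'(t) equals the habitat-wide average g(t)/(T + t).
g'(t) = 0.61·150·t^-0.39. Setting 0.61·150·t^-0.39 = 150·t^0.61/(52+t) gives 0.61(52+t) = t, so 0.39·t = 0.61×52.
t* = 0.61×52/0.39 = 81.33 min.

81.33 min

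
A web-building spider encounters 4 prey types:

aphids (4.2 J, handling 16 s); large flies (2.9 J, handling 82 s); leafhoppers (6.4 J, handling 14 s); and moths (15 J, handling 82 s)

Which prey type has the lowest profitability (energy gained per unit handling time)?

In descending order of E/h:
leafhoppers: 6.4/14 = 0.457 J/s
aphids: 4.2/16 = 0.263 J/s
moths: 15/82 = 0.183 J/s
large flies: 2.9/82 = 0.0354 J/s

large flies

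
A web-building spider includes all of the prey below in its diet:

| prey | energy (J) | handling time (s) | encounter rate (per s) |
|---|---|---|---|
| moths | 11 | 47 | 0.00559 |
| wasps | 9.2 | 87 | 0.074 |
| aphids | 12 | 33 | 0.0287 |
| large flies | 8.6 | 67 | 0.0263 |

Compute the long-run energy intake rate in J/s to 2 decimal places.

0.13 J/s

Energy encountered per unit search time: 0.00559×11 + 0.074×9.2 + 0.0287×12 + 0.0263×8.6 = 1.313 J/s.
Handling time per unit search time: 0.00559×47 + 0.074×87 + 0.0287×33 + 0.0263×67 = 9.41.
Rate = 1.313/(1 + 9.41) = 0.1261 J/s.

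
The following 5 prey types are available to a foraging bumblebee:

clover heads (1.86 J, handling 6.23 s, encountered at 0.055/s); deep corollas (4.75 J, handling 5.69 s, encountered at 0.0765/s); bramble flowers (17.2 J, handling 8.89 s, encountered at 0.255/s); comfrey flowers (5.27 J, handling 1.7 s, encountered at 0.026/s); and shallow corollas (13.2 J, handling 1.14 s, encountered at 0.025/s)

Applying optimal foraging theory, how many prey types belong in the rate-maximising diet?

E/h in descending order: shallow corollas 11.6, comfrey flowers 3.1, bramble flowers 1.93, deep corollas 0.835, clover heads 0.299 J/s. The optimal diet is the largest prefix of this list for which every included type satisfies E_i/h_i > R on the types above it.
Rate on top 1: 0.3209. comfrey flowers: 3.1 > 0.3209 → include.
Rate on top 2: 0.4354. bramble flowers: 1.93 > 0.4354 → include.
Rate on top 3: 1.453. deep corollas: 0.835 < 1.453 → exclude; stop.
Optimal diet: shallow corollas, comfrey flowers, bramble flowers — 3 of 5 types.

3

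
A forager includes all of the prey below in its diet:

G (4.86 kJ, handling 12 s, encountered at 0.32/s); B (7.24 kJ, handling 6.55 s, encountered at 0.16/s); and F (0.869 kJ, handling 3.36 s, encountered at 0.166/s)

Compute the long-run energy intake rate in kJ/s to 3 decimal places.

Energy encountered per unit search time: 0.32×4.86 + 0.16×7.24 + 0.166×0.869 = 2.858 kJ/s.
Handling time per unit search time: 0.32×12 + 0.16×6.55 + 0.166×3.36 = 5.446.
Rate = 2.858/(1 + 5.446) = 0.4434 kJ/s.

0.443 kJ/s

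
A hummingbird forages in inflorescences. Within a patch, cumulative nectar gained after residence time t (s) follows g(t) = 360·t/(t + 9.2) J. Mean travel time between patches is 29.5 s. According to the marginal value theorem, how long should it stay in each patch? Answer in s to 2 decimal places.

16.47 s

Maximise g(t)/(T+t): set derivative to zero → g'(t)(T+t) = g(t).
g'(t) = 360·9.2/(t + 9.2)². Setting 360·9.2/(t+9.2)² = 360t/[(t+9.2)(29.5+t)] gives 9.2(29.5+t) = t(t+9.2), so t² = 9.2×29.5 = 271.4.
t* = √271.4 = 16.47 s.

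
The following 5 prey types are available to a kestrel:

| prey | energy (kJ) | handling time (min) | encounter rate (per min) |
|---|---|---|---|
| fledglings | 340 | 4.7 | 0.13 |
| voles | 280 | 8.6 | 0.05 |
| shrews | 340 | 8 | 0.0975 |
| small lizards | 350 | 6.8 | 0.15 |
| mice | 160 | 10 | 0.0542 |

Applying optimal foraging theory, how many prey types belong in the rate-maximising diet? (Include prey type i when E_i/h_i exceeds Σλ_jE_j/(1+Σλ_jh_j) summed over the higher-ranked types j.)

3

Profitabilities (E/h, kJ/min): fledglings 72.3, small lizards 51.5, shrews 42.5, voles 32.6, mice 16. Add prey in this order while the next type's profitability exceeds the intake rate on those already taken.
Rate on top 1: 27.44. small lizards: 51.5 > 27.44 → include.
Rate on top 2: 36.75. shrews: 42.5 > 36.75 → include.
Rate on top 3: 38.07. voles: 32.6 < 38.07 → exclude; stop.
Optimal diet: fledglings, small lizards, shrews — 3 of 5 types.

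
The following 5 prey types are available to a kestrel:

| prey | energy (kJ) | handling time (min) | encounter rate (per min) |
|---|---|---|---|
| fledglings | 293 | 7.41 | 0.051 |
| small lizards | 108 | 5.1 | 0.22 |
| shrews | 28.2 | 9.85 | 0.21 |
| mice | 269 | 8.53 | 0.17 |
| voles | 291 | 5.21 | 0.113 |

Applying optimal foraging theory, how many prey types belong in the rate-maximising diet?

3

Profitabilities (E/h, kJ/min): voles 55.9, fledglings 39.5, mice 31.5, small lizards 21.2, shrews 2.86. Add prey in this order while the next type's profitability exceeds the intake rate on those already taken.
Rate on top 1: 20.7. fledglings: 39.5 > 20.7 → include.
Rate on top 2: 24.32. mice: 31.5 > 24.32 → include.
Rate on top 3: 27.38. small lizards: 21.2 < 27.38 → exclude; stop.
Optimal diet: voles, fledglings, mice — 3 of 5 types.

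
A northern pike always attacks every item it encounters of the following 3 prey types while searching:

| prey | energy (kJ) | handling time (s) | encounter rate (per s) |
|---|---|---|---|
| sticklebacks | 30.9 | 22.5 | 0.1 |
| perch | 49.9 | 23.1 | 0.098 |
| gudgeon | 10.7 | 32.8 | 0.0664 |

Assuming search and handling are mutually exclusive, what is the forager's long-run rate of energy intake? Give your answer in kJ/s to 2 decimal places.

1.13 kJ/s

Energy encountered per unit search time: 0.1×30.9 + 0.098×49.9 + 0.0664×10.7 = 8.691 kJ/s.
Handling time per unit search time: 0.1×22.5 + 0.098×23.1 + 0.0664×32.8 = 6.692.
Rate = 8.691/(1 + 6.692) = 1.13 kJ/s.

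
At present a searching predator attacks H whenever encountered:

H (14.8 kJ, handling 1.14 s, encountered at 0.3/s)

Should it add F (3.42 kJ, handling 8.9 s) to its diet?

Current rate: (0.3×14.8)/(1 + 0.3×1.14) = 3.308 kJ/s.
Profitability of F: 3.42/8.9 = 0.3843 kJ/s.
Since 0.3843 < R, time spent handling F is better spent searching.

No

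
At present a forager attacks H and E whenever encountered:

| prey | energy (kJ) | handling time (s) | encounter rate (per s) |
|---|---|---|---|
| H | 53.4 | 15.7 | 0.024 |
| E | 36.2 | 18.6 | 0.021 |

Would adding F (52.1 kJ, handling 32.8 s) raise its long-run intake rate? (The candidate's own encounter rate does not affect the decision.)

Intake rate on the current diet: R = (0.024×53.4 + 0.021×36.2) / (1 + 0.024×15.7 + 0.021×18.6) = 2.042/1.767 = 1.155 kJ/s.
F: E/h = 52.1/32.8 = 1.588 kJ/s.
1.588 > 1.155, so adding F raises the average — include it.

Yes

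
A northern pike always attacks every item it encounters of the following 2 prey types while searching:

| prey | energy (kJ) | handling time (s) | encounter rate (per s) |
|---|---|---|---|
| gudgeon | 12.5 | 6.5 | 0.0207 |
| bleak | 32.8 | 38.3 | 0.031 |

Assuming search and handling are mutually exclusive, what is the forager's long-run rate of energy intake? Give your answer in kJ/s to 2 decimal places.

0.55 kJ/s

Energy encountered per unit search time: 0.0207×12.5 + 0.031×32.8 = 1.276 kJ/s.
Handling time per unit search time: 0.0207×6.5 + 0.031×38.3 = 1.322.
Rate = 1.276/(1 + 1.322) = 0.5494 kJ/s.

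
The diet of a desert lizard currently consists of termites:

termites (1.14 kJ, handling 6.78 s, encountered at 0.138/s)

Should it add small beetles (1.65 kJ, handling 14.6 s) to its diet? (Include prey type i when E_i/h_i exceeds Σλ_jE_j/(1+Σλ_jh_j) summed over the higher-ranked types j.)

On termites alone, R = ΣλE/(1+Σλh) = 0.1573/1.936 = 0.08128 kJ/s.
Profitability of small beetles: 1.65/14.6 = 0.113 kJ/s.
Since 0.113 > R, including small beetles increases the long-run rate.

Yes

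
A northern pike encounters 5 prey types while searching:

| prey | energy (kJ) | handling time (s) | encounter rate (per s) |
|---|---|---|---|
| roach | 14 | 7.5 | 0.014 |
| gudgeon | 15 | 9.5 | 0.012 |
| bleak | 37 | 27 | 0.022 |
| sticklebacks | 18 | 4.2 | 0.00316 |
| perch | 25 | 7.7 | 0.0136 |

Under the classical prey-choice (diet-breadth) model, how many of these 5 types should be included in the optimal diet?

5

Rank by E/h (kJ/s): sticklebacks 4.29, perch 3.25, roach 1.87, gudgeon 1.58, bleak 1.37. Include each in turn until the next type's E/h falls below the running intake rate.
Rate on top 1: 0.05613. perch: 3.25 > 0.05613 → include.
Rate on top 2: 0.355. roach: 1.87 > 0.355 → include.
Rate on top 3: 0.4848. gudgeon: 1.58 > 0.4848 → include.
Rate on top 4: 0.5781. bleak: 1.37 > 0.5781 → include.
Optimal diet: sticklebacks, perch, roach, gudgeon, bleak — 5 of 5 types.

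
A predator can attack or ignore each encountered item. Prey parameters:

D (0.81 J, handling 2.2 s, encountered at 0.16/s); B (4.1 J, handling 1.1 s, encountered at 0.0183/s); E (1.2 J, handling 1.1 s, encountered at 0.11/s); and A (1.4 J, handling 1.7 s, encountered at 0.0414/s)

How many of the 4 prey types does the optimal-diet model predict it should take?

Profitabilities (E/h, J/s): B 3.73, E 1.09, A 0.824, D 0.368. Add prey in this order while the next type's profitability exceeds the intake rate on those already taken.
Rate on top 1: 0.07355. E: 1.09 > 0.07355 → include.
Rate on top 2: 0.1814. A: 0.824 > 0.1814 → include.
Rate on top 3: 0.2187. D: 0.368 > 0.2187 → include.
Optimal diet: B, E, A, D — 4 of 4 types.

4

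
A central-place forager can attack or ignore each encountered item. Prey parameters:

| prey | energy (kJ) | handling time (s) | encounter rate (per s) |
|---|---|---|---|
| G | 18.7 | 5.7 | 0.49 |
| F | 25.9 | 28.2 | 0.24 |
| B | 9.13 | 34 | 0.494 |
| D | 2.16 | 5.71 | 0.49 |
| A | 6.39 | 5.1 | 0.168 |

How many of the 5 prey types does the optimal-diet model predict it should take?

E/h in descending order: G 3.28, A 1.25, F 0.918, D 0.378, B 0.269 kJ/s. The optimal diet is the largest prefix of this list for which every included type satisfies E_i/h_i > R on the types above it.
Rate on top 1: 2.416. A: 1.25 < 2.416 → exclude; stop.
Optimal diet: G — 1 of 5 types.

1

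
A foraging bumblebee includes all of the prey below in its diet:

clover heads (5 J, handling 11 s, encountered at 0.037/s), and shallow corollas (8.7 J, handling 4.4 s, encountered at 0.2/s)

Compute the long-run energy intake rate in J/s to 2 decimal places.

R = (0.037×5 + 0.2×8.7) / (1 + 0.037×11 + 0.2×4.4) = 1.925/2.287 = 0.8417 J/s.

0.84 J/s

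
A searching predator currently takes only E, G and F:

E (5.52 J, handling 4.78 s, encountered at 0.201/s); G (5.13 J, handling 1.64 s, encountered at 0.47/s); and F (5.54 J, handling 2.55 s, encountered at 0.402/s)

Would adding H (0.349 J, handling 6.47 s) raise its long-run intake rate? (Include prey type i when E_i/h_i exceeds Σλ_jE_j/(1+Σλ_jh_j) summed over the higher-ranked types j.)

No

Intake rate on the current diet: R = (0.201×5.52 + 0.47×5.13 + 0.402×5.54) / (1 + 0.201×4.78 + 0.47×1.64 + 0.402×2.55) = 5.748/3.757 = 1.53 J/s.
Profitability of H: 0.349/6.47 = 0.05394 J/s.
Since 0.05394 < R, time spent handling H is better spent searching.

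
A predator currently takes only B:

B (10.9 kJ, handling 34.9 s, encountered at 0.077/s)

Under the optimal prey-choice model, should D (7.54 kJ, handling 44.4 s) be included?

Current rate: (0.077×10.9)/(1 + 0.077×34.9) = 0.2276 kJ/s.
Profitability of D: 7.54/44.4 = 0.1698 kJ/s.
Since 0.1698 < R, time spent handling D is better spent searching.

No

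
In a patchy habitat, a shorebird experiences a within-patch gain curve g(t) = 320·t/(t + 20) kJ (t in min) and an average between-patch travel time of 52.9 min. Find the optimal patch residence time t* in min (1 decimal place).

32.5 min

Maximise g(t)/(T+t): set derivative to zero → g'(t)(T+t) = g(t).
g'(t) = 320·20/(t + 20)². Setting 320·20/(t+20)² = 320t/[(t+20)(52.9+t)] gives 20(52.9+t) = t(t+20), so t² = 20×52.9 = 1058.
t* = √1058 = 32.53 min.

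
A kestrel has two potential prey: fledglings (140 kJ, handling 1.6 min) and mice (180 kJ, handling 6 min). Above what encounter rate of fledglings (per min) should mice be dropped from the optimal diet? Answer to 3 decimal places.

0.326 per min

Drop mice once their profitability E₂/h₂ falls below the rate achievable on fledglings alone: E₂/h₂ = λE₁/(1 + λh₁).
Solve for λ: λE₁h₂ = E₂(1 + λh₁) → λ(E₁h₂ − E₂h₁) = E₂ → λ = E₂/(E₁h₂ − E₂h₁).
λ = 180/(140×6 − 180×1.6) = 180/552 = 0.3261 per min.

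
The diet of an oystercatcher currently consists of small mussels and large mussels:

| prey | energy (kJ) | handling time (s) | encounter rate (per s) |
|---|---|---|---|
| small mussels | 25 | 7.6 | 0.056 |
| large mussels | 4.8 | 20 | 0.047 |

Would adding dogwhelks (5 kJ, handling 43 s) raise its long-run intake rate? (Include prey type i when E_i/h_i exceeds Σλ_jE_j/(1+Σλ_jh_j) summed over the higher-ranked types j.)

On small mussels and large mussels alone, R = ΣλE/(1+Σλh) = 1.626/2.366 = 0.6872 kJ/s.
Profitability of dogwhelks: 5/43 = 0.1163 kJ/s.
0.1163 < 0.6872, so adding dogwhelks would lower the average — exclude it.

No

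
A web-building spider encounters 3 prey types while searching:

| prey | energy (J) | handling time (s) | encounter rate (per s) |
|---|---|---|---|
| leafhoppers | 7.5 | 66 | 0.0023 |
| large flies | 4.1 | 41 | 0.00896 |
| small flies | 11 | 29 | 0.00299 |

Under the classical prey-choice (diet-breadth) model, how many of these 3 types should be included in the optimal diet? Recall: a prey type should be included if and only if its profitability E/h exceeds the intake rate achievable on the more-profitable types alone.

3

Profitabilities (E/h, J/s): small flies 0.379, leafhoppers 0.114, large flies 0.1. Add prey in this order while the next type's profitability exceeds the intake rate on those already taken.
Rate on top 1: 0.03027. leafhoppers: 0.114 > 0.03027 → include.
Rate on top 2: 0.04048. large flies: 0.1 > 0.04048 → include.
Optimal diet: small flies, leafhoppers, large flies — 3 of 3 types.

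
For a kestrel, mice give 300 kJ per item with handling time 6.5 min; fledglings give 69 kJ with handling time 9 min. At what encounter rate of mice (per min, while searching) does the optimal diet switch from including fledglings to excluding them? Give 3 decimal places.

0.031 per min

The zero-one rule: include fledglings iff E₂/h₂ > λE₁/(1+λh₁). Equality gives the switch point.
λE₁h₂ = E₂ + λE₂h₁ ⇒ λ = E₂/(E₁h₂ − E₂h₁) = 69/(2700 − 448.5) = 0.03065 per min.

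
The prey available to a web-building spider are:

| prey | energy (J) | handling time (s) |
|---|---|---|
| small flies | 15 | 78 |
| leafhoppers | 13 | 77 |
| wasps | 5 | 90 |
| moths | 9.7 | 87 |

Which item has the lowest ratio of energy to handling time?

wasps

In descending order of E/h:
small flies: 15/78 = 0.192 J/s
leafhoppers: 13/77 = 0.169 J/s
moths: 9.7/87 = 0.111 J/s
wasps: 5/90 = 0.0556 J/s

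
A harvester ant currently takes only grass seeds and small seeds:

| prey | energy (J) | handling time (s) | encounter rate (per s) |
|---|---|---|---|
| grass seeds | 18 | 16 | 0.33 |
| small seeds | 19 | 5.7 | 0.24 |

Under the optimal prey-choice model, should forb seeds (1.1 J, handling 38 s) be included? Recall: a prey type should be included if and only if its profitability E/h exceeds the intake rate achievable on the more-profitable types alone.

Current rate: (0.33×18 + 0.24×19)/(1 + 0.33×16 + 0.24×5.7) = 1.373 J/s.
forb seeds: E/h = 1.1/38 = 0.02895 J/s.
0.02895 < 1.373, so adding forb seeds would lower the average — exclude it.

No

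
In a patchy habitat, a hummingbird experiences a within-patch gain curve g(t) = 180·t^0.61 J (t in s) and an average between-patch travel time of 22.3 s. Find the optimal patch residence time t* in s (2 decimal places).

34.88 s

By the marginal value theorem, leave when the instantaneous gain rate g'(t) equals the habitat-wide average g(t)/(T + t).
g'(t) = 0.61·180·t^-0.39. Setting 0.61·180·t^-0.39 = 180·t^0.61/(22.3+t) gives 0.61(22.3+t) = t, so 0.39·t = 0.61×22.3.
t* = 0.61×22.3/0.39 = 34.88 s.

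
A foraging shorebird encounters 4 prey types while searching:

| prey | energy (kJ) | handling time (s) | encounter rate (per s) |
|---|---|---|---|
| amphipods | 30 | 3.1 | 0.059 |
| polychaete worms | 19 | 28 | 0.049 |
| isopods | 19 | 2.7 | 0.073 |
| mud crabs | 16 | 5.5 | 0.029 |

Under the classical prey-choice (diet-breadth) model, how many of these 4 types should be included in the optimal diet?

3

Rank by E/h (kJ/s): amphipods 9.68, isopods 7.04, mud crabs 2.91, polychaete worms 0.679. Include each in turn until the next type's E/h falls below the running intake rate.
Rate on top 1: 1.496. isopods: 7.04 > 1.496 → include.
Rate on top 2: 2.288. mud crabs: 2.91 > 2.288 → include.
Rate on top 3: 2.352. polychaete worms: 0.679 < 2.352 → exclude; stop.
Optimal diet: amphipods, isopods, mud crabs — 3 of 4 types.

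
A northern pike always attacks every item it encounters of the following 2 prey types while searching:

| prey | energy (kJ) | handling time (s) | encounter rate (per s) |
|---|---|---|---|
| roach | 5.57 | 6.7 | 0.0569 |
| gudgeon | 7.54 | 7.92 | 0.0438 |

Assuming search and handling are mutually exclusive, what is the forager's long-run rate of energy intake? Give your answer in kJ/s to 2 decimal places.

Energy encountered per unit search time: 0.0569×5.57 + 0.0438×7.54 = 0.6472 kJ/s.
Handling time per unit search time: 0.0569×6.7 + 0.0438×7.92 = 0.7281.
Rate = 0.6472/(1 + 0.7281) = 0.3745 kJ/s.

0.37 kJ/s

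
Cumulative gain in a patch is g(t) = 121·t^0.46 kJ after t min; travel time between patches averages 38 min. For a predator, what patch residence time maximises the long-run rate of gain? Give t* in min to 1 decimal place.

By the marginal value theorem, leave when the instantaneous gain rate g'(t) equals the habitat-wide average g(t)/(T + t).
g'(t) = 0.46·121·t^-0.54. Setting 0.46·121·t^-0.54 = 121·t^0.46/(38+t) gives 0.46(38+t) = t, so 0.54·t = 0.46×38.
t* = 0.46×38/0.54 = 32.37 min.

32.4 min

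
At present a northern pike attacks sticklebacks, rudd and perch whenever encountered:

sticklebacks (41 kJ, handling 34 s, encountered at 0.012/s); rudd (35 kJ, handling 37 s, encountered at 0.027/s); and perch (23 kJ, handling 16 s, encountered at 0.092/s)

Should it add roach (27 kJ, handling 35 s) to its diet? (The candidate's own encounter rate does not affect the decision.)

No

Current rate: (0.012×41 + 0.027×35 + 0.092×23)/(1 + 0.012×34 + 0.027×37 + 0.092×16) = 0.916 kJ/s.
roach: E/h = 27/35 = 0.7714 kJ/s.
Since 0.7714 < R, time spent handling roach is better spent searching.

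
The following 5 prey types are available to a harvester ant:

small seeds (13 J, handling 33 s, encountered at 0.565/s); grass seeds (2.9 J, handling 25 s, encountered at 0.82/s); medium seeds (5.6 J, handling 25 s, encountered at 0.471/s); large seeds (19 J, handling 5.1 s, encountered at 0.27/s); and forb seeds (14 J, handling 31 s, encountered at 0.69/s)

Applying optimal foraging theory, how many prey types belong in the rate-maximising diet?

1

Rank by E/h (J/s): large seeds 3.73, forb seeds 0.452, small seeds 0.394, medium seeds 0.224, grass seeds 0.116. Include each in turn until the next type's E/h falls below the running intake rate.
Rate on top 1: 2.158. forb seeds: 0.452 < 2.158 → exclude; stop.
Optimal diet: large seeds — 1 of 5 types.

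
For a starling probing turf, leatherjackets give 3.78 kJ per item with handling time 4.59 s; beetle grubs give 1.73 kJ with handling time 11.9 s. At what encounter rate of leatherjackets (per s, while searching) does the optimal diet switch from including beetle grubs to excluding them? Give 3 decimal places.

0.047 per s

Drop beetle grubs once their profitability E₂/h₂ falls below the rate achievable on leatherjackets alone: E₂/h₂ = λE₁/(1 + λh₁).
Solve for λ: λE₁h₂ = E₂(1 + λh₁) → λ(E₁h₂ − E₂h₁) = E₂ → λ = E₂/(E₁h₂ − E₂h₁).
λ = 1.73/(3.78×11.9 − 1.73×4.59) = 1.73/37.04 = 0.0467 per s.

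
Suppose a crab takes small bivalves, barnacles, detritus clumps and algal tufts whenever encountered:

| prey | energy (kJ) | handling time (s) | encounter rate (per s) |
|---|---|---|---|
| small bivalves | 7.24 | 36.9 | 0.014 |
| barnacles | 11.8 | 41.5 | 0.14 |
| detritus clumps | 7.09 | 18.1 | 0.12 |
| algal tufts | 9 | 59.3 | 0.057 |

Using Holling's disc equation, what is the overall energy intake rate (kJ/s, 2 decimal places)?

R = Σλ_iE_i / (1 + Σλ_ih_i)
Numerator: 0.014×7.24 + 0.14×11.8 + 0.12×7.09 + 0.057×9 = 3.117
Denominator: 1 + 0.014×36.9 + 0.14×41.5 + 0.12×18.1 + 0.057×59.3 = 12.88
R = 3.117/12.88 = 0.242 kJ/s

0.24 kJ/s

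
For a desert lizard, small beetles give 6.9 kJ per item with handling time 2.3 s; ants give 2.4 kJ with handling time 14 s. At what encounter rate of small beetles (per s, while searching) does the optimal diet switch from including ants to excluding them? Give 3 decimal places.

0.026 per s

Drop ants once their profitability E₂/h₂ falls below the rate achievable on small beetles alone: E₂/h₂ = λE₁/(1 + λh₁).
Solve for λ: λE₁h₂ = E₂(1 + λh₁) → λ(E₁h₂ − E₂h₁) = E₂ → λ = E₂/(E₁h₂ − E₂h₁).
λ = 2.4/(6.9×14 − 2.4×2.3) = 2.4/91.08 = 0.02635 per s.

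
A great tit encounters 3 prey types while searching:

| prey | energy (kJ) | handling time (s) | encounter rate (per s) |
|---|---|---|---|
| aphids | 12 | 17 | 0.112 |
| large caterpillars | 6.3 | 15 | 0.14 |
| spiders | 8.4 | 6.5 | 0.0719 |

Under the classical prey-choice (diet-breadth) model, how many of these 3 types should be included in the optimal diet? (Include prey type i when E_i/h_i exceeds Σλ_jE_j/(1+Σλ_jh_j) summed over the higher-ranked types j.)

2

E/h in descending order: spiders 1.29, aphids 0.706, large caterpillars 0.42 kJ/s. The optimal diet is the largest prefix of this list for which every included type satisfies E_i/h_i > R on the types above it.
Rate on top 1: 0.4116. aphids: 0.706 > 0.4116 → include.
Rate on top 2: 0.5778. large caterpillars: 0.42 < 0.5778 → exclude; stop.
Optimal diet: spiders, aphids — 2 of 3 types.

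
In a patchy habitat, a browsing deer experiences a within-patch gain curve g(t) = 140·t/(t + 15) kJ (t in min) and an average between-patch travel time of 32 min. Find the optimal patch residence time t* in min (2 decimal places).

Maximise g(t)/(T+t): set derivative to zero → g'(t)(T+t) = g(t).
g'(t) = 140·15/(t + 15)². Setting 140·15/(t+15)² = 140t/[(t+15)(32+t)] gives 15(32+t) = t(t+15), so t² = 15×32 = 480.
t* = √480 = 21.91 min.

21.91 min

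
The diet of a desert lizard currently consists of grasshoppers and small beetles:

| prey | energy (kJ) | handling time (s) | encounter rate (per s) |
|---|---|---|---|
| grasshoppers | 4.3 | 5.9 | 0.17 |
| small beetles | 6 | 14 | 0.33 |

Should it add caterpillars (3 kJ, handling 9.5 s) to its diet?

Current rate: (0.17×4.3 + 0.33×6)/(1 + 0.17×5.9 + 0.33×14) = 0.4093 kJ/s.
Profitability of caterpillars: 3/9.5 = 0.3158 kJ/s.
Since 0.3158 < R, time spent handling caterpillars is better spent searching.

No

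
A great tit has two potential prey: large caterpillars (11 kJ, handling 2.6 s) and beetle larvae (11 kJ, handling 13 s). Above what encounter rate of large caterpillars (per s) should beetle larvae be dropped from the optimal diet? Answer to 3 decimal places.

0.096 per s

At the threshold, the rate on large caterpillars alone equals the profitability of beetle larvae: λ·11/(1 + λ·2.6) = 11/13 = 0.8462.
Rearranging, λ(11 − 0.8462×2.6) = 0.8462, so λ = 0.8462/8.8 = 0.09615 per s.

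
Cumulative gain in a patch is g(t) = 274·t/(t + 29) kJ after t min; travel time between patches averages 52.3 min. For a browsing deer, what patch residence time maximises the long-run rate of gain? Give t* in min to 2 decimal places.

Maximise g(t)/(T+t): set derivative to zero → g'(t)(T+t) = g(t).
g'(t) = 274·29/(t + 29)². Setting 274·29/(t+29)² = 274t/[(t+29)(52.3+t)] gives 29(52.3+t) = t(t+29), so t² = 29×52.3 = 1517.
t* = √1517 = 38.94 min.

38.94 min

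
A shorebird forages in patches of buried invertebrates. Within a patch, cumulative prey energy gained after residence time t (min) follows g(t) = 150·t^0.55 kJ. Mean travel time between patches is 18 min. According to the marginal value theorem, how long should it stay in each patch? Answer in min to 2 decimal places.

22.00 min

Optimal t* satisfies g'(t*) = g(t*)/(T + t*).
g'(t) = 0.55·150·t^-0.45. Setting 0.55·150·t^-0.45 = 150·t^0.55/(18+t) gives 0.55(18+t) = t, so 0.45·t = 0.55×18.
t* = 0.55×18/0.45 = 22 min.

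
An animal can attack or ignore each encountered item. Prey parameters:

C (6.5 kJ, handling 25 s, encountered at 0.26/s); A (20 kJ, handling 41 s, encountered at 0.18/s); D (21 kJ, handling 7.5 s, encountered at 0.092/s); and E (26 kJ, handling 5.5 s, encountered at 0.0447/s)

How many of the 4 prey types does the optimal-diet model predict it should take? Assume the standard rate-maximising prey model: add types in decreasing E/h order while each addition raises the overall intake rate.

2

Profitabilities (E/h, kJ/s): E 4.73, D 2.8, A 0.488, C 0.26. Add prey in this order while the next type's profitability exceeds the intake rate on those already taken.
Rate on top 1: 0.9329. D: 2.8 > 0.9329 → include.
Rate on top 2: 1.598. A: 0.488 < 1.598 → exclude; stop.
Optimal diet: E, D — 2 of 4 types.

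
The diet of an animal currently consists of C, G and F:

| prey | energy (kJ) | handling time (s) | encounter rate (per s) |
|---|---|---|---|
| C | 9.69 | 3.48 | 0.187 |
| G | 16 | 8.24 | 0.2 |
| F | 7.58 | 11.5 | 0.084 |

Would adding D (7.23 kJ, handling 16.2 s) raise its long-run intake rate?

Current rate: (0.187×9.69 + 0.2×16 + 0.084×7.58)/(1 + 0.187×3.48 + 0.2×8.24 + 0.084×11.5) = 1.325 kJ/s.
D: E/h = 7.23/16.2 = 0.4463 kJ/s.
Since 0.4463 < R, time spent handling D is better spent searching.

No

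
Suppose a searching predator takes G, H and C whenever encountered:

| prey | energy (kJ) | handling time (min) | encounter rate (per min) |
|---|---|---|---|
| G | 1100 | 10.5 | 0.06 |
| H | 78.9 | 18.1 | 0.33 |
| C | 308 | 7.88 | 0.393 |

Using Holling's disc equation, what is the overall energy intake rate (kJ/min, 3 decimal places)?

R = (0.06×1100 + 0.33×78.9 + 0.393×308) / (1 + 0.06×10.5 + 0.33×18.1 + 0.393×7.88) = 213.1/10.7 = 19.91 kJ/min.

19.914 kJ/min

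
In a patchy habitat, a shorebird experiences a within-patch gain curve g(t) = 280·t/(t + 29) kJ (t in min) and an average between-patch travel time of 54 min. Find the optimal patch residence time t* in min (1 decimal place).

By the marginal value theorem, leave when the instantaneous gain rate g'(t) equals the habitat-wide average g(t)/(T + t).
g'(t) = 280·29/(t + 29)². Setting 280·29/(t+29)² = 280t/[(t+29)(54+t)] gives 29(54+t) = t(t+29), so t² = 29×54 = 1566.
t* = √1566 = 39.57 min.

39.6 min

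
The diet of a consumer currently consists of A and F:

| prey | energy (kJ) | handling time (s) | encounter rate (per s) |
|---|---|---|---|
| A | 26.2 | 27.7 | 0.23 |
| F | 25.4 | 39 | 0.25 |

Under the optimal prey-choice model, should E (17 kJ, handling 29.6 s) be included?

On A and F alone, R = ΣλE/(1+Σλh) = 12.38/17.12 = 0.7229 kJ/s.
Profitability of E: 17/29.6 = 0.5743 kJ/s.
Since 0.5743 < R, time spent handling E is better spent searching.

No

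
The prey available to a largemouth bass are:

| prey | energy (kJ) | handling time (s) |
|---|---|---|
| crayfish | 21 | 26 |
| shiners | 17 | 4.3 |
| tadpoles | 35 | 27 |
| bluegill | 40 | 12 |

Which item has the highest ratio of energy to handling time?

shiners

Profitability E/h (kJ/s): crayfish = 21/26 = 0.808, shiners = 17/4.3 = 3.95, tadpoles = 35/27 = 1.3, bluegill = 40/12 = 3.33.
Ranked: shiners > bluegill > tadpoles > crayfish.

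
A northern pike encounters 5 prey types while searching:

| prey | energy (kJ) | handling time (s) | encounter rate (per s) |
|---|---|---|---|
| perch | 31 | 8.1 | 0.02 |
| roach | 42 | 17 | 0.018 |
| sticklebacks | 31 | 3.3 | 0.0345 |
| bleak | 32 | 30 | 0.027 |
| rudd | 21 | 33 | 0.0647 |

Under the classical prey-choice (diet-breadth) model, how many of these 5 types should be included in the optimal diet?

3

Rank by E/h (kJ/s): sticklebacks 9.39, perch 3.83, roach 2.47, bleak 1.07, rudd 0.636. Include each in turn until the next type's E/h falls below the running intake rate.
Rate on top 1: 0.9602. perch: 3.83 > 0.9602 → include.
Rate on top 2: 1.324. roach: 2.47 > 1.324 → include.
Rate on top 3: 1.546. bleak: 1.07 < 1.546 → exclude; stop.
Optimal diet: sticklebacks, perch, roach — 3 of 5 types.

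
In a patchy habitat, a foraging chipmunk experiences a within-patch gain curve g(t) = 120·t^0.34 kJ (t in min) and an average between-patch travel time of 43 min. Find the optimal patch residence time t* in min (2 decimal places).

Optimal t* satisfies g'(t*) = g(t*)/(T + t*).
g'(t) = 0.34·120·t^-0.66. Setting 0.34·120·t^-0.66 = 120·t^0.34/(43+t) gives 0.34(43+t) = t, so 0.66·t = 0.34×43.
t* = 0.34×43/0.66 = 22.15 min.

22.15 min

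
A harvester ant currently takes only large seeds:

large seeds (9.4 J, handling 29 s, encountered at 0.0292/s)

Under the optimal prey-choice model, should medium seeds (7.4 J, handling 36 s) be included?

On large seeds alone, R = ΣλE/(1+Σλh) = 0.2745/1.847 = 0.1486 J/s.
medium seeds: E/h = 7.4/36 = 0.2056 J/s.
0.2056 > 0.1486, so adding medium seeds raises the average — include it.

Yes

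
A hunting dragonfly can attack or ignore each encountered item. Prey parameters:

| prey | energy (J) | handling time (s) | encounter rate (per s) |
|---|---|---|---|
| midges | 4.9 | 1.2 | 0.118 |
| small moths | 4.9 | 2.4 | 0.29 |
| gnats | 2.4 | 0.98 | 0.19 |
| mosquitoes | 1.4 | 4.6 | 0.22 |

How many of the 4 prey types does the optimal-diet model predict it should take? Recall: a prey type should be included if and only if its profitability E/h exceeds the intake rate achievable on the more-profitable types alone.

Profitabilities (E/h, J/s): midges 4.08, gnats 2.45, small moths 2.04, mosquitoes 0.304. Add prey in this order while the next type's profitability exceeds the intake rate on those already taken.
Rate on top 1: 0.5065. gnats: 2.45 > 0.5065 → include.
Rate on top 2: 0.7789. small moths: 2.04 > 0.7789 → include.
Rate on top 3: 1.213. mosquitoes: 0.304 < 1.213 → exclude; stop.
Optimal diet: midges, gnats, small moths — 3 of 4 types.

3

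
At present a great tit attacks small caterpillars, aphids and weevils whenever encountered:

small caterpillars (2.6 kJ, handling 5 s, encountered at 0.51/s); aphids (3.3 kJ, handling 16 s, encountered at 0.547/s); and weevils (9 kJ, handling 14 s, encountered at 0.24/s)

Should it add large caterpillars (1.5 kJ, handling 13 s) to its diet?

Current rate: (0.51×2.6 + 0.547×3.3 + 0.24×9)/(1 + 0.51×5 + 0.547×16 + 0.24×14) = 0.3378 kJ/s.
Profitability of large caterpillars: 1.5/13 = 0.1154 kJ/s.
Since 0.1154 < R, time spent handling large caterpillars is better spent searching.

No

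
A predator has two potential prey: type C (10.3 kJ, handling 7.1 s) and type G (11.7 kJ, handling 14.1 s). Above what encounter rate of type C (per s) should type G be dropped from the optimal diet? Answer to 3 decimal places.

Drop type G once their profitability E₂/h₂ falls below the rate achievable on type C alone: E₂/h₂ = λE₁/(1 + λh₁).
Solve for λ: λE₁h₂ = E₂(1 + λh₁) → λ(E₁h₂ − E₂h₁) = E₂ → λ = E₂/(E₁h₂ − E₂h₁).
λ = 11.7/(10.3×14.1 − 11.7×7.1) = 11.7/62.16 = 0.1882 per s.

0.188 per s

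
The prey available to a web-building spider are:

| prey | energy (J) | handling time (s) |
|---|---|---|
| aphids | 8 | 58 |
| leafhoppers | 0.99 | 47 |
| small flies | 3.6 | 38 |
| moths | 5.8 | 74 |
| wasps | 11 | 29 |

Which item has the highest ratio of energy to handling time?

Profitability E/h (J/s): aphids = 8/58 = 0.138, leafhoppers = 0.99/47 = 0.0211, small flies = 3.6/38 = 0.0947, moths = 5.8/74 = 0.0784, wasps = 11/29 = 0.379.
Ranked: wasps > aphids > small flies > moths > leafhoppers.

wasps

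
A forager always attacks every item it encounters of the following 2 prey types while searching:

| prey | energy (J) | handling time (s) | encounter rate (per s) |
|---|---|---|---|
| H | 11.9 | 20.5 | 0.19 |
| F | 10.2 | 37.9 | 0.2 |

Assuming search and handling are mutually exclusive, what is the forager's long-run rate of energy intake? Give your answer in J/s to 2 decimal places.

R = (0.19×11.9 + 0.2×10.2) / (1 + 0.19×20.5 + 0.2×37.9) = 4.301/12.47 = 0.3448 J/s.

0.34 J/s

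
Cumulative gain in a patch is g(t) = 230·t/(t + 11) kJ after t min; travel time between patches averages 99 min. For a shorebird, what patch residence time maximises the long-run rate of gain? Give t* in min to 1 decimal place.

33.0 min

Maximise g(t)/(T+t): set derivative to zero → g'(t)(T+t) = g(t).
g'(t) = 230·11/(t + 11)². Setting 230·11/(t+11)² = 230t/[(t+11)(99+t)] gives 11(99+t) = t(t+11), so t² = 11×99 = 1089.
t* = √1089 = 33 min.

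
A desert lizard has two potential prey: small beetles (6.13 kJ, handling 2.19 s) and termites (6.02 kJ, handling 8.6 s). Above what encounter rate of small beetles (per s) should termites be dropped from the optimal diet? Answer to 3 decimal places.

0.152 per s

Drop termites once their profitability E₂/h₂ falls below the rate achievable on small beetles alone: E₂/h₂ = λE₁/(1 + λh₁).
Solve for λ: λE₁h₂ = E₂(1 + λh₁) → λ(E₁h₂ − E₂h₁) = E₂ → λ = E₂/(E₁h₂ − E₂h₁).
λ = 6.02/(6.13×8.6 − 6.02×2.19) = 6.02/39.53 = 0.1523 per s.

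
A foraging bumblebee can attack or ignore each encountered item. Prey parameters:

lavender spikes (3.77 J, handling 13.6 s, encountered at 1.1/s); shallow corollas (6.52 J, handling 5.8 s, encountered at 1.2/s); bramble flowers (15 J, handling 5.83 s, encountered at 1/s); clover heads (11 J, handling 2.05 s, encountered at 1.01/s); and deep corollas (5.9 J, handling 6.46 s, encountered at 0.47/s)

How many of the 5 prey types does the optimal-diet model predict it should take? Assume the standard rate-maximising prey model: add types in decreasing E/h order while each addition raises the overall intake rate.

1

Rank by E/h (J/s): clover heads 5.37, bramble flowers 2.57, shallow corollas 1.12, deep corollas 0.913, lavender spikes 0.277. Include each in turn until the next type's E/h falls below the running intake rate.
Rate on top 1: 3.618. bramble flowers: 2.57 < 3.618 → exclude; stop.
Optimal diet: clover heads — 1 of 5 types.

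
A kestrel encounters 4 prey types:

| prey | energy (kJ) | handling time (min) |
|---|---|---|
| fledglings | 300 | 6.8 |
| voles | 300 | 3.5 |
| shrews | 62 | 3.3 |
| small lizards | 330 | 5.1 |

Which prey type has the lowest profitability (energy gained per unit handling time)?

In descending order of E/h:
voles: 300/3.5 = 85.7 kJ/min
small lizards: 330/5.1 = 64.7 kJ/min
fledglings: 300/6.8 = 44.1 kJ/min
shrews: 62/3.3 = 18.8 kJ/min

shrews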